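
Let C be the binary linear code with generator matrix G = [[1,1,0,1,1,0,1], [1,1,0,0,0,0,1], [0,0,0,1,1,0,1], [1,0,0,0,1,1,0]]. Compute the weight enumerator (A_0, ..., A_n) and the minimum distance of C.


Weight distribution: A_0 = 1, A_1 = 1, A_2 = 2, A_3 = 6, A_4 = 5, A_5 = 1. Minimum distance d = 1.

Enumerate all 2^4 = 16 messages m ∈ F_2^4.
For each, compute codeword c = mG in F_2^7, then tally its weight.
  m = 0000 → c = 0000000, weight = 0.
  m = 1000 → c = 1101101, weight = 5.
  m = 0100 → c = 1100001, weight = 3.
  m = 1100 → c = 0001100, weight = 2.
  m = 0010 → c = 0001101, weight = 3.
  m = 1010 → c = 1100000, weight = 2.
  m = 0110 → c = 1101100, weight = 4.
  m = 1110 → c = 0000001, weight = 1.
  m = 0001 → c = 1000110, weight = 3.
  m = 1001 → c = 0101011, weight = 4.
  m = 0101 → c = 0100111, weight = 4.
  m = 1101 → c = 1001010, weight = 3.
  m = 0011 → c = 1001011, weight = 4.
  m = 1011 → c = 0100110, weight = 3.
  m = 0111 → c = 0101010, weight = 3.
  m = 1111 → c = 1000111, weight = 4.
Tally weights:
  weight 0: 1 codewords.
  weight 1: 1 codewords.
  weight 2: 2 codewords.
  weight 3: 6 codewords.
  weight 4: 5 codewords.
  weight 5: 1 codewords.
Minimum distance d = smallest w > 0 with A_w > 0 = 1.
Sanity: Σ A_w = 16 = 2^4 = 16 ✓.


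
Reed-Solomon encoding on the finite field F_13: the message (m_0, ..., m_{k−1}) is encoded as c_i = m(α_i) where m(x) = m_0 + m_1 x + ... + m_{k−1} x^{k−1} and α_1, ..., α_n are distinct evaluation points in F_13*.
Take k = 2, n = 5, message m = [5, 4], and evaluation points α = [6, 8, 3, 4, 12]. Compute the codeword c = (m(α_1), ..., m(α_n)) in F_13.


c = [3, 11, 4, 8, 1]

Message polynomial: m(x) = 5 + 4·x (mod 13).
For each evaluation point α_i, compute m(α_i) mod 13:
  α_1 = 6: Horner steps 4 → 3, so m(6) = 3.
  α_2 = 8: Horner steps 4 → 11, so m(8) = 11.
  α_3 = 3: Horner steps 4 → 4, so m(3) = 4.
  α_4 = 4: Horner steps 4 → 8, so m(4) = 8.
  α_5 = 12: Horner steps 4 → 1, so m(12) = 1.
Codeword c = [3, 11, 4, 8, 1] ∈ F_13^5.


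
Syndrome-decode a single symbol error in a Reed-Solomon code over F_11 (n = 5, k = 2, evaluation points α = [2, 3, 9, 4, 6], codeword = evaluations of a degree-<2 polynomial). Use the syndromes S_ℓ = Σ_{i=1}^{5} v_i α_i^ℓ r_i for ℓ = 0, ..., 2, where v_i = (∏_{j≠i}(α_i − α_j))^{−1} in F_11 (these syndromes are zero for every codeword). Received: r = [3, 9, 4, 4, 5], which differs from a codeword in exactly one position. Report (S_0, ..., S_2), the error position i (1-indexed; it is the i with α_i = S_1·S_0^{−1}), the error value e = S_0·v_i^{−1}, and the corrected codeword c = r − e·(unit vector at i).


S = (1, 9, 4), error at position 3, error magnitude e = 3, c = [3, 9, 1, 4, 5].

Step 1: column multipliers v_i = (∏_{j≠i}(α_i − α_j))^{−1} mod 11.
  i = 1 (α = 2): (2−3)(2−9)(2−4)(2−6) = (−1)·(−7)·(−2)·(−4) = 56 ≡ 1, so v_1 = 1^{−1} = 1 (mod 11).
  i = 2 (α = 3): (3−2)(3−9)(3−4)(3−6) = 1·(−6)·(−1)·(−3) = −18 ≡ 4, so v_2 = 4^{−1} = 3 (mod 11).
  i = 3 (α = 9): (9−2)(9−3)(9−4)(9−6) = 7·6·5·3 = 630 ≡ 3, so v_3 = 3^{−1} = 4 (mod 11).
  i = 4 (α = 4): (4−2)(4−3)(4−9)(4−6) = 2·1·(−5)·(−2) = 20 ≡ 9, so v_4 = 9^{−1} = 5 (mod 11).
  i = 5 (α = 6): (6−2)(6−3)(6−9)(6−4) = 4·3·(−3)·2 = −72 ≡ 5, so v_5 = 5^{−1} = 9 (mod 11).
  v = [1, 3, 4, 5, 9].
Step 2: syndromes of r = [3, 9, 4, 4, 5] (all sums mod 11).
  S_0 = Σ v_i r_i = 1·3 + 3·9 + 4·4 + 5·4 + 9·5 = 111 ≡ 1.
  S_1 = Σ v_i α_i r_i = 1·2·3 + 3·3·9 + 4·9·4 + 5·4·4 + 9·6·5 = 581 ≡ 9.
  α_i^2 mod 11 = [4, 9, 4, 5, 3].
  S_2 = Σ v_i α_i^2 r_i = 1·4·3 + 3·9·9 + 4·4·4 + 5·5·4 + 9·3·5 = 554 ≡ 4.
  S = (1, 9, 4) ≠ 0, so r is not a codeword (an error is present).
Step 3: locate the error. For a single error e at position i, S_ℓ = v_i·e·α_i^ℓ, so α_err = S_1/S_0.
  S_0^{−1} = 1^{−1} = 1 (mod 11), so α_err = 9·1 = 9 ≡ 9 = α_3. Error position i = 3.
  Consistency check: S_2/S_1 = 4·5 = 20 ≡ 9 = α_err ✓ (single-error assumption holds).
Step 4: error magnitude e = S_0/v_3 = S_0·∏_{j≠3}(α_3 − α_j) = 1·3 = 3 ≡ 3 (mod 11).
Step 5: correct position 3: c_3 = r_3 − e = 4 − 3 ≡ 1 (mod 11). Hence c = [3, 9, 1, 4, 5].
  Check: interpolating c through the α_i gives m(x) = 2 + 6·x (degree < 2) with m(α_i) = c_i for every i, so c is indeed a codeword.


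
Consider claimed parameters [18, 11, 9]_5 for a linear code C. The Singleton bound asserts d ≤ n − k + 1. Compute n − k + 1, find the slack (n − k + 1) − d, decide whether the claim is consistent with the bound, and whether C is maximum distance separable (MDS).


Singleton RHS = n − k + 1 = 8, slack = -1, bound violated (no such code; not MDS).

Singleton bound: d ≤ n − k + 1.
Here n = 18, k = 11, so n − k + 1 = 8.
Given d = 9, check d ≤ 8: NO.
Slack = (n − k + 1) − d = -1.
The slack is negative: d = 9 exceeds n − k + 1 = 8 by 1, so the Singleton bound is violated and no linear [18, 11, 9]_5 code can exist. In particular it is not MDS (MDS requires d = n − k + 1 exactly).
Description: the claimed parameters are [18, 11, 9]_5; such a code would be impossible (violates the Singleton bound).


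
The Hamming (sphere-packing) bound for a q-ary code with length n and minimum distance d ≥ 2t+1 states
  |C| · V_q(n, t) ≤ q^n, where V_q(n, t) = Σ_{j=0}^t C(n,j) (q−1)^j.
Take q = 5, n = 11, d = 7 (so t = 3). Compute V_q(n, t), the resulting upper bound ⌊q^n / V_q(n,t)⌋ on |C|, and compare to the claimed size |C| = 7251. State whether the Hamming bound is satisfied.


V_q(n, t) = 11485, q^n = 48828125, Hamming bound = 4251, |C| = 7251 > bound (violated).

Step 1: Compute V_q(n, t) = Σ_{j=0}^3 C(n, j) (q−1)^j.
  j = 0: C(11,0)·(4)^0 = 1·1 = 1.
  j = 1: C(11,1)·(4)^1 = 11·4 = 44.
  j = 2: C(11,2)·(4)^2 = 55·16 = 880.
  j = 3: C(11,3)·(4)^3 = 165·64 = 10560.
  V_q(n, t) = 1 + 44 + 880 + 10560 = 11485.
Step 2: q^n = 5^11 = 48828125.
Step 3: Hamming bound ⌊q^n / V_q(n,t)⌋ = ⌊48828125/11485⌋ = 4251.
Step 4: Compare |C| = 7251 to 4251: violated.
The claimed |C| lies above the Hamming bound, so no 5-ary code of length 11 with d ≥ 7 can have 7251 codewords.


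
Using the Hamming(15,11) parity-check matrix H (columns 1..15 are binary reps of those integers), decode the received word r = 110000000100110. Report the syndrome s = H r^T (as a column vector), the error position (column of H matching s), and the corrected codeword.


s = (1, 0, 1, 0)^T, error position = 10, corrected codeword c = 110000000000110

Compute s = H r^T mod 2 one row at a time:
  s_1 = 0 + 0 + 1 + 0 + 0 + 1 + 1 + 0 = 3 ≡ 1 (mod 2).
  s_2 = 0 + 0 + 0 + 0 + 0 + 1 + 1 + 0 = 2 ≡ 0 (mod 2).
  s_3 = 1 + 0 + 0 + 0 + 1 + 0 + 1 + 0 = 3 ≡ 1 (mod 2).
  s_4 = 1 + 0 + 0 + 0 + 0 + 0 + 1 + 0 = 2 ≡ 0 (mod 2).
s = (1, 0, 1, 0)^T — this equals column 10 of H (binary 1010), so error is at position 10.
Correct: flip bit 10 of r = 110000000100110 to get c = 110000000000110.


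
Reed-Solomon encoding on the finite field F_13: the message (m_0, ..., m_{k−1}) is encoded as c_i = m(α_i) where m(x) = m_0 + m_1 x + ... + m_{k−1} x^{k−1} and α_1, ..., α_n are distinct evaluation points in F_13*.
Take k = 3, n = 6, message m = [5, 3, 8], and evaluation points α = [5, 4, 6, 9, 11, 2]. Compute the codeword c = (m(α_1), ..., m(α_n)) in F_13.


c = [12, 2, 12, 4, 5, 4]

Message polynomial: m(x) = 5 + 3·x + 8·x^2 (mod 13).
For each evaluation point α_i, compute m(α_i) mod 13:
  α_1 = 5: Horner steps 8 → 4 → 12, so m(5) = 12.
  α_2 = 4: Horner steps 8 → 9 → 2, so m(4) = 2.
  α_3 = 6: Horner steps 8 → 12 → 12, so m(6) = 12.
  α_4 = 9: Horner steps 8 → 10 → 4, so m(9) = 4.
  α_5 = 11: Horner steps 8 → 0 → 5, so m(11) = 5.
  α_6 = 2: Horner steps 8 → 6 → 4, so m(2) = 4.
Codeword c = [12, 2, 12, 4, 5, 4] ∈ F_13^6.


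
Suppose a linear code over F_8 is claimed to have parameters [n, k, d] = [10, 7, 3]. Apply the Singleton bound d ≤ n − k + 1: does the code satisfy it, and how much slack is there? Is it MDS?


Singleton RHS = n − k + 1 = 4, slack = 1, bound satisfied, not MDS.

Singleton bound: d ≤ n − k + 1.
Here n = 10, k = 7, so n − k + 1 = 4.
Given d = 3, check d ≤ 4: YES.
Slack = (n − k + 1) − d = 1.
The code is NOT MDS (slack = 1 > 0).
Description: the claimed parameters are [10, 7, 3]_8; such a code would be non-MDS.


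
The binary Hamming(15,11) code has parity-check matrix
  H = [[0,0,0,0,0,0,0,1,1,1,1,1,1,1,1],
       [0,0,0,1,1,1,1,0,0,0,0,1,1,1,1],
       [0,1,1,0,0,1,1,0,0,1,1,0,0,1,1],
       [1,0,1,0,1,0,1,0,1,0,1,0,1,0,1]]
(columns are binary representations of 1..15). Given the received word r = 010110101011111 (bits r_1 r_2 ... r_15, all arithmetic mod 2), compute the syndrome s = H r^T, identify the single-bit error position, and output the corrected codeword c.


s = (0, 1, 1, 0)^T, error position = 6, corrected codeword c = 010111101011111

Compute s = H r^T mod 2 one row at a time:
  s_1 = 0 + 1 + 0 + 1 + 1 + 1 + 1 + 1 = 6 ≡ 0 (mod 2).
  s_2 = 1 + 1 + 0 + 1 + 1 + 1 + 1 + 1 = 7 ≡ 1 (mod 2).
  s_3 = 1 + 0 + 0 + 1 + 0 + 1 + 1 + 1 = 5 ≡ 1 (mod 2).
  s_4 = 0 + 0 + 1 + 1 + 1 + 1 + 1 + 1 = 6 ≡ 0 (mod 2).
s = (0, 1, 1, 0)^T — this equals column 6 of H (binary 0110), so error is at position 6.
Correct: flip bit 6 of r = 010110101011111 to get c = 010111101011111.


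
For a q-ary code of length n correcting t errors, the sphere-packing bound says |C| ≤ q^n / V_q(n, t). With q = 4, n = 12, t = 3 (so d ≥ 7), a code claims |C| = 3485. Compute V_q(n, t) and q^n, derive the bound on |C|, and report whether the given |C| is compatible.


V_q(n, t) = 6571, q^n = 16777216, Hamming bound = 2553, |C| = 3485 > bound (violated).

Step 1: Compute V_q(n, t) = Σ_{j=0}^3 C(n, j) (q−1)^j.
  j = 0: C(12,0)·(3)^0 = 1·1 = 1.
  j = 1: C(12,1)·(3)^1 = 12·3 = 36.
  j = 2: C(12,2)·(3)^2 = 66·9 = 594.
  j = 3: C(12,3)·(3)^3 = 220·27 = 5940.
  V_q(n, t) = 1 + 36 + 594 + 5940 = 6571.
Step 2: q^n = 4^12 = 16777216.
Step 3: Hamming bound ⌊q^n / V_q(n,t)⌋ = ⌊16777216/6571⌋ = 2553.
Step 4: Compare |C| = 3485 to 2553: violated.
The claimed |C| lies above the Hamming bound, so no 4-ary code of length 12 with d ≥ 7 can have 3485 codewords.


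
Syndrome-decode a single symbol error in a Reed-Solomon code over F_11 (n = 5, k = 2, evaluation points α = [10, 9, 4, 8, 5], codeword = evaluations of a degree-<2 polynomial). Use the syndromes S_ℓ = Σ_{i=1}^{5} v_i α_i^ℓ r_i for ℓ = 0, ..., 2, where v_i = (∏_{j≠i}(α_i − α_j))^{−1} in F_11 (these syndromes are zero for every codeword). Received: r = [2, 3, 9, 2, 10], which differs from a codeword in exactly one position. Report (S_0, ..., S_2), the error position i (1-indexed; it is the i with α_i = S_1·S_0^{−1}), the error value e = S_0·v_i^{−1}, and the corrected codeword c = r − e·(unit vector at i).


S = (4, 7, 4), error at position 1, error magnitude e = 9, c = [4, 3, 9, 2, 10].

Step 1: column multipliers v_i = (∏_{j≠i}(α_i − α_j))^{−1} mod 11.
  i = 1 (α = 10): (10−9)(10−4)(10−8)(10−5) = 1·6·2·5 = 60 ≡ 5, so v_1 = 5^{−1} = 9 (mod 11).
  i = 2 (α = 9): (9−10)(9−4)(9−8)(9−5) = (−1)·5·1·4 = −20 ≡ 2, so v_2 = 2^{−1} = 6 (mod 11).
  i = 3 (α = 4): (4−10)(4−9)(4−8)(4−5) = (−6)·(−5)·(−4)·(−1) = 120 ≡ 10, so v_3 = 10^{−1} = 10 (mod 11).
  i = 4 (α = 8): (8−10)(8−9)(8−4)(8−5) = (−2)·(−1)·4·3 = 24 ≡ 2, so v_4 = 2^{−1} = 6 (mod 11).
  i = 5 (α = 5): (5−10)(5−9)(5−4)(5−8) = (−5)·(−4)·1·(−3) = −60 ≡ 6, so v_5 = 6^{−1} = 2 (mod 11).
  v = [9, 6, 10, 6, 2].
Step 2: syndromes of r = [2, 3, 9, 2, 10] (all sums mod 11).
  S_0 = Σ v_i r_i = 9·2 + 6·3 + 10·9 + 6·2 + 2·10 = 158 ≡ 4.
  S_1 = Σ v_i α_i r_i = 9·10·2 + 6·9·3 + 10·4·9 + 6·8·2 + 2·5·10 = 898 ≡ 7.
  α_i^2 mod 11 = [1, 4, 5, 9, 3].
  S_2 = Σ v_i α_i^2 r_i = 9·1·2 + 6·4·3 + 10·5·9 + 6·9·2 + 2·3·10 = 708 ≡ 4.
  S = (4, 7, 4) ≠ 0, so r is not a codeword (an error is present).
Step 3: locate the error. For a single error e at position i, S_ℓ = v_i·e·α_i^ℓ, so α_err = S_1/S_0.
  S_0^{−1} = 4^{−1} = 3 (mod 11), so α_err = 7·3 = 21 ≡ 10 = α_1. Error position i = 1.
  Consistency check: S_2/S_1 = 4·8 = 32 ≡ 10 = α_err ✓ (single-error assumption holds).
Step 4: error magnitude e = S_0/v_1 = S_0·∏_{j≠1}(α_1 − α_j) = 4·5 = 20 ≡ 9 (mod 11).
Step 5: correct position 1: c_1 = r_1 − e = 2 − 9 ≡ 4 (mod 11). Hence c = [4, 3, 9, 2, 10].
  Check: interpolating c through the α_i gives m(x) = 5 + 1·x (degree < 2) with m(α_i) = c_i for every i, so c is indeed a codeword.


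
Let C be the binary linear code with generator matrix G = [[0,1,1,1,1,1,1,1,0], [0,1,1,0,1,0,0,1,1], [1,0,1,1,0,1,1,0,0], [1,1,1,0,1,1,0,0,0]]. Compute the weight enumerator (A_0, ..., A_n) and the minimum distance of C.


Weight distribution: A_0 = 1, A_3 = 2, A_4 = 6, A_5 = 4, A_7 = 2, A_8 = 1. Minimum distance d = 3.

Enumerate all 2^4 = 16 messages m ∈ F_2^4.
For each, compute codeword c = mG in F_2^9, then tally its weight.
  m = 0000 → c = 000000000, weight = 0.
  m = 1000 → c = 011111110, weight = 7.
  m = 0100 → c = 011010011, weight = 5.
  m = 1100 → c = 000101101, weight = 4.
  m = 0010 → c = 101101100, weight = 5.
  m = 1010 → c = 110010010, weight = 4.
  m = 0110 → c = 110111111, weight = 8.
  m = 1110 → c = 101000001, weight = 3.
  m = 0001 → c = 111011000, weight = 5.
  m = 1001 → c = 100100110, weight = 4.
  m = 0101 → c = 100001011, weight = 4.
  m = 1101 → c = 111110101, weight = 7.
  m = 0011 → c = 010110100, weight = 4.
  m = 1011 → c = 001001010, weight = 3.
  m = 0111 → c = 001100111, weight = 5.
  m = 1111 → c = 010011001, weight = 4.
Tally weights:
  weight 0: 1 codewords.
  weight 3: 2 codewords.
  weight 4: 6 codewords.
  weight 5: 4 codewords.
  weight 7: 2 codewords.
  weight 8: 1 codewords.
Minimum distance d = smallest w > 0 with A_w > 0 = 3.
Sanity: Σ A_w = 16 = 2^4 = 16 ✓.


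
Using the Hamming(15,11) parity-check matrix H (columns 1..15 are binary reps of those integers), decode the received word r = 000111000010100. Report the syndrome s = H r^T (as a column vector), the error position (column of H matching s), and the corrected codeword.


s = (0, 0, 0, 1)^T, error position = 1, corrected codeword c = 100111000010100

Compute s = H r^T mod 2 one row at a time:
  s_1 = 0 + 0 + 0 + 1 + 0 + 1 + 0 + 0 = 2 ≡ 0 (mod 2).
  s_2 = 1 + 1 + 1 + 0 + 0 + 1 + 0 + 0 = 4 ≡ 0 (mod 2).
  s_3 = 0 + 0 + 1 + 0 + 0 + 1 + 0 + 0 = 2 ≡ 0 (mod 2).
  s_4 = 0 + 0 + 1 + 0 + 0 + 1 + 1 + 0 = 3 ≡ 1 (mod 2).
s = (0, 0, 0, 1)^T — this equals column 1 of H (binary 0001), so error is at position 1.
Correct: flip bit 1 of r = 000111000010100 to get c = 100111000010100.


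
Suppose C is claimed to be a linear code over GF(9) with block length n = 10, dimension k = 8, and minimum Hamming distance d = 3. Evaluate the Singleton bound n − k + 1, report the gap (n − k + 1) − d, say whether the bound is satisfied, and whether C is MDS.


Singleton RHS = n − k + 1 = 3, slack = 0, bound satisfied, MDS.

Singleton bound: d ≤ n − k + 1.
Here n = 10, k = 8, so n − k + 1 = 3.
Given d = 3, check d ≤ 3: YES.
Slack = (n − k + 1) − d = 0.
The code is MDS (slack = 0).
Description: the claimed parameters are [10, 8, 3]_9; such a code would be MDS (meets Singleton bound).


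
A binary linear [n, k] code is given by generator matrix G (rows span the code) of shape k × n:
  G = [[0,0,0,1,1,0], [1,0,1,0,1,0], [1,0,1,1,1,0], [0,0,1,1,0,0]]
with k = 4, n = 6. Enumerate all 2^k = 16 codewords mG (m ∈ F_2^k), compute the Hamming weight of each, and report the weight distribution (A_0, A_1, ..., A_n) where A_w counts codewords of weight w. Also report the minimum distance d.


Weight distribution: A_0 = 1, A_1 = 4, A_2 = 6, A_3 = 4, A_4 = 1. Minimum distance d = 1.

Enumerate all 2^4 = 16 messages m ∈ F_2^4.
For each, compute codeword c = mG in F_2^6, then tally its weight.
  m = 0000 → c = 000000, weight = 0.
  m = 1000 → c = 000110, weight = 2.
  m = 0100 → c = 101010, weight = 3.
  m = 1100 → c = 101100, weight = 3.
  m = 0010 → c = 101110, weight = 4.
  m = 1010 → c = 101000, weight = 2.
  m = 0110 → c = 000100, weight = 1.
  m = 1110 → c = 000010, weight = 1.
  m = 0001 → c = 001100, weight = 2.
  m = 1001 → c = 001010, weight = 2.
  m = 0101 → c = 100110, weight = 3.
  m = 1101 → c = 100000, weight = 1.
  m = 0011 → c = 100010, weight = 2.
  m = 1011 → c = 100100, weight = 2.
  m = 0111 → c = 001000, weight = 1.
  m = 1111 → c = 001110, weight = 3.
Tally weights:
  weight 0: 1 codewords.
  weight 1: 4 codewords.
  weight 2: 6 codewords.
  weight 3: 4 codewords.
  weight 4: 1 codewords.
Minimum distance d = smallest w > 0 with A_w > 0 = 1.
Sanity: Σ A_w = 16 = 2^4 = 16 ✓.


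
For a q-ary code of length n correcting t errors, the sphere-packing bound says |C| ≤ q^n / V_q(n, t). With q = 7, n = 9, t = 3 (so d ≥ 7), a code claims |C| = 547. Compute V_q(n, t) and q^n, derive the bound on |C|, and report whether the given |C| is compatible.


V_q(n, t) = 19495, q^n = 40353607, Hamming bound = 2069, |C| = 547 ≤ bound (satisfied).

Step 1: Compute V_q(n, t) = Σ_{j=0}^3 C(n, j) (q−1)^j.
  j = 0: C(9,0)·(6)^0 = 1·1 = 1.
  j = 1: C(9,1)·(6)^1 = 9·6 = 54.
  j = 2: C(9,2)·(6)^2 = 36·36 = 1296.
  j = 3: C(9,3)·(6)^3 = 84·216 = 18144.
  V_q(n, t) = 1 + 54 + 1296 + 18144 = 19495.
Step 2: q^n = 7^9 = 40353607.
Step 3: Hamming bound ⌊q^n / V_q(n,t)⌋ = ⌊40353607/19495⌋ = 2069.
Step 4: Compare |C| = 547 to 2069: satisfied.
The claimed |C| lies below the Hamming bound.


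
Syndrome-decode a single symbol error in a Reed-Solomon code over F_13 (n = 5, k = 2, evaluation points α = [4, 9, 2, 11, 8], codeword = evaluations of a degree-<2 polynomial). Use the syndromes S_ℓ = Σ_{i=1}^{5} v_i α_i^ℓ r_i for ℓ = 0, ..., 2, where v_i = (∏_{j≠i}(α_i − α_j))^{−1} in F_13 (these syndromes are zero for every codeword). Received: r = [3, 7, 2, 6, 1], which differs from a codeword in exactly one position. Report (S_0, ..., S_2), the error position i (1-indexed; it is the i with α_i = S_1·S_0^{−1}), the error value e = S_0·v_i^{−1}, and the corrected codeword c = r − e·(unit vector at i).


S = (12, 11, 9), error at position 3, error magnitude e = 11, c = [3, 7, 4, 6, 1].

Step 1: column multipliers v_i = (∏_{j≠i}(α_i − α_j))^{−1} mod 13.
  i = 1 (α = 4): (4−9)(4−2)(4−11)(4−8) = (−5)·2·(−7)·(−4) = −280 ≡ 6, so v_1 = 6^{−1} = 11 (mod 13).
  i = 2 (α = 9): (9−4)(9−2)(9−11)(9−8) = 5·7·(−2)·1 = −70 ≡ 8, so v_2 = 8^{−1} = 5 (mod 13).
  i = 3 (α = 2): (2−4)(2−9)(2−11)(2−8) = (−2)·(−7)·(−9)·(−6) = 756 ≡ 2, so v_3 = 2^{−1} = 7 (mod 13).
  i = 4 (α = 11): (11−4)(11−9)(11−2)(11−8) = 7·2·9·3 = 378 ≡ 1, so v_4 = 1^{−1} = 1 (mod 13).
  i = 5 (α = 8): (8−4)(8−9)(8−2)(8−11) = 4·(−1)·6·(−3) = 72 ≡ 7, so v_5 = 7^{−1} = 2 (mod 13).
  v = [11, 5, 7, 1, 2].
Step 2: syndromes of r = [3, 7, 2, 6, 1] (all sums mod 13).
  S_0 = Σ v_i r_i = 11·3 + 5·7 + 7·2 + 1·6 + 2·1 = 90 ≡ 12.
  S_1 = Σ v_i α_i r_i = 11·4·3 + 5·9·7 + 7·2·2 + 1·11·6 + 2·8·1 = 557 ≡ 11.
  α_i^2 mod 13 = [3, 3, 4, 4, 12].
  S_2 = Σ v_i α_i^2 r_i = 11·3·3 + 5·3·7 + 7·4·2 + 1·4·6 + 2·12·1 = 308 ≡ 9.
  S = (12, 11, 9) ≠ 0, so r is not a codeword (an error is present).
Step 3: locate the error. For a single error e at position i, S_ℓ = v_i·e·α_i^ℓ, so α_err = S_1/S_0.
  S_0^{−1} = 12^{−1} = 12 (mod 13), so α_err = 11·12 = 132 ≡ 2 = α_3. Error position i = 3.
  Consistency check: S_2/S_1 = 9·6 = 54 ≡ 2 = α_err ✓ (single-error assumption holds).
Step 4: error magnitude e = S_0/v_3 = S_0·∏_{j≠3}(α_3 − α_j) = 12·2 = 24 ≡ 11 (mod 13).
Step 5: correct position 3: c_3 = r_3 − e = 2 − 11 ≡ 4 (mod 13). Hence c = [3, 7, 4, 6, 1].
  Check: interpolating c through the α_i gives m(x) = 5 + 6·x (degree < 2) with m(α_i) = c_i for every i, so c is indeed a codeword.


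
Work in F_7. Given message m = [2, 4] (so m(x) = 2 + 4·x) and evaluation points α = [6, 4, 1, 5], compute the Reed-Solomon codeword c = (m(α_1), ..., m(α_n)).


c = [5, 4, 6, 1]

Message polynomial: m(x) = 2 + 4·x (mod 7).
For each evaluation point α_i, compute m(α_i) mod 7:
  α_1 = 6: Horner steps 4 → 5, so m(6) = 5.
  α_2 = 4: Horner steps 4 → 4, so m(4) = 4.
  α_3 = 1: Horner steps 4 → 6, so m(1) = 6.
  α_4 = 5: Horner steps 4 → 1, so m(5) = 1.
Codeword c = [5, 4, 6, 1] ∈ F_7^4.


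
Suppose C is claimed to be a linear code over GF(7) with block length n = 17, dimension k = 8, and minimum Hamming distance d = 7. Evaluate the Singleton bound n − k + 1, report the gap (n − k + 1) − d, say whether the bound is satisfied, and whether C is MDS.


Singleton RHS = n − k + 1 = 10, slack = 3, bound satisfied, not MDS.

Singleton bound: d ≤ n − k + 1.
Here n = 17, k = 8, so n − k + 1 = 10.
Given d = 7, check d ≤ 10: YES.
Slack = (n − k + 1) − d = 3.
The code is NOT MDS (slack = 3 > 0).
Description: the claimed parameters are [17, 8, 7]_7; such a code would be non-MDS.


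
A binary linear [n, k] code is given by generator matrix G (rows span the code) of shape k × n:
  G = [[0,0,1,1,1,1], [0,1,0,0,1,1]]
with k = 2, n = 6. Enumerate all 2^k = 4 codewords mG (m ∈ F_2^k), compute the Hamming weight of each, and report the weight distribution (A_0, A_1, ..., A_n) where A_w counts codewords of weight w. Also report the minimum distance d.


Weight distribution: A_0 = 1, A_3 = 2, A_4 = 1. Minimum distance d = 3.

Enumerate all 2^2 = 4 messages m ∈ F_2^2.
For each, compute codeword c = mG in F_2^6, then tally its weight.
  m = 00 → c = 000000, weight = 0.
  m = 10 → c = 001111, weight = 4.
  m = 01 → c = 010011, weight = 3.
  m = 11 → c = 011100, weight = 3.
Tally weights:
  weight 0: 1 codewords.
  weight 3: 2 codewords.
  weight 4: 1 codewords.
Minimum distance d = smallest w > 0 with A_w > 0 = 3.
Sanity: Σ A_w = 4 = 2^2 = 4 ✓.


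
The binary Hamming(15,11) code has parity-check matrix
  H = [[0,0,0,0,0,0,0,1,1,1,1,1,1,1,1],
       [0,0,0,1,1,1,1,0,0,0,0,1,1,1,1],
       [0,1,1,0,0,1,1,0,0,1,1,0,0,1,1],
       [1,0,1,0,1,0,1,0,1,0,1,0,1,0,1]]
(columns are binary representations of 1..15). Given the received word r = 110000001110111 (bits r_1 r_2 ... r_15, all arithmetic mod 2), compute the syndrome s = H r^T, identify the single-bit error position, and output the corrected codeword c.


s = (0, 1, 1, 1)^T, error position = 7, corrected codeword c = 110000101110111

Compute s = H r^T mod 2 one row at a time:
  s_1 = 0 + 1 + 1 + 1 + 0 + 1 + 1 + 1 = 6 ≡ 0 (mod 2).
  s_2 = 0 + 0 + 0 + 0 + 0 + 1 + 1 + 1 = 3 ≡ 1 (mod 2).
  s_3 = 1 + 0 + 0 + 0 + 1 + 1 + 1 + 1 = 5 ≡ 1 (mod 2).
  s_4 = 1 + 0 + 0 + 0 + 1 + 1 + 1 + 1 = 5 ≡ 1 (mod 2).
s = (0, 1, 1, 1)^T — this equals column 7 of H (binary 0111), so error is at position 7.
Correct: flip bit 7 of r = 110000001110111 to get c = 110000101110111.


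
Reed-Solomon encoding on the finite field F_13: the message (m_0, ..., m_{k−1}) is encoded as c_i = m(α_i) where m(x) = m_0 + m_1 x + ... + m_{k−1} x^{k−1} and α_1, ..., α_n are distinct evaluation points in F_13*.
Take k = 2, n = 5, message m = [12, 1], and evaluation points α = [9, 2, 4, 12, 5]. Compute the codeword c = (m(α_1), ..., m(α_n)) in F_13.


c = [8, 1, 3, 11, 4]

Message polynomial: m(x) = 12 + 1·x (mod 13).
For each evaluation point α_i, compute m(α_i) mod 13:
  α_1 = 9: Horner steps 1 → 8, so m(9) = 8.
  α_2 = 2: Horner steps 1 → 1, so m(2) = 1.
  α_3 = 4: Horner steps 1 → 3, so m(4) = 3.
  α_4 = 12: Horner steps 1 → 11, so m(12) = 11.
  α_5 = 5: Horner steps 1 → 4, so m(5) = 4.
Codeword c = [8, 1, 3, 11, 4] ∈ F_13^5.


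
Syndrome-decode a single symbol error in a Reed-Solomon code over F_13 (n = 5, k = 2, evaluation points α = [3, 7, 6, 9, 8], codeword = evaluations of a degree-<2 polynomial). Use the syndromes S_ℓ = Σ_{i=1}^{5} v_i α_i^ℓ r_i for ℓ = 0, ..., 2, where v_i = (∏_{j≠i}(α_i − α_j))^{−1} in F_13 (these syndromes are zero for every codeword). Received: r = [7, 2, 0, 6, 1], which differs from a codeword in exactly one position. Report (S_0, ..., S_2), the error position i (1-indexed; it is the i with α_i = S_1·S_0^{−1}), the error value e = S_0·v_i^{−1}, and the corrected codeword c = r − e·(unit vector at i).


S = (12, 5, 1), error at position 5, error magnitude e = 10, c = [7, 2, 0, 6, 4].

Step 1: column multipliers v_i = (∏_{j≠i}(α_i − α_j))^{−1} mod 13.
  i = 1 (α = 3): (3−7)(3−6)(3−9)(3−8) = (−4)·(−3)·(−6)·(−5) = 360 ≡ 9, so v_1 = 9^{−1} = 3 (mod 13).
  i = 2 (α = 7): (7−3)(7−6)(7−9)(7−8) = 4·1·(−2)·(−1) = 8 ≡ 8, so v_2 = 8^{−1} = 5 (mod 13).
  i = 3 (α = 6): (6−3)(6−7)(6−9)(6−8) = 3·(−1)·(−3)·(−2) = −18 ≡ 8, so v_3 = 8^{−1} = 5 (mod 13).
  i = 4 (α = 9): (9−3)(9−7)(9−6)(9−8) = 6·2·3·1 = 36 ≡ 10, so v_4 = 10^{−1} = 4 (mod 13).
  i = 5 (α = 8): (8−3)(8−7)(8−6)(8−9) = 5·1·2·(−1) = −10 ≡ 3, so v_5 = 3^{−1} = 9 (mod 13).
  v = [3, 5, 5, 4, 9].
Step 2: syndromes of r = [7, 2, 0, 6, 1] (all sums mod 13).
  S_0 = Σ v_i r_i = 3·7 + 5·2 + 5·0 + 4·6 + 9·1 = 64 ≡ 12.
  S_1 = Σ v_i α_i r_i = 3·3·7 + 5·7·2 + 5·6·0 + 4·9·6 + 9·8·1 = 421 ≡ 5.
  α_i^2 mod 13 = [9, 10, 10, 3, 12].
  S_2 = Σ v_i α_i^2 r_i = 3·9·7 + 5·10·2 + 5·10·0 + 4·3·6 + 9·12·1 = 469 ≡ 1.
  S = (12, 5, 1) ≠ 0, so r is not a codeword (an error is present).
Step 3: locate the error. For a single error e at position i, S_ℓ = v_i·e·α_i^ℓ, so α_err = S_1/S_0.
  S_0^{−1} = 12^{−1} = 12 (mod 13), so α_err = 5·12 = 60 ≡ 8 = α_5. Error position i = 5.
  Consistency check: S_2/S_1 = 1·8 = 8 ≡ 8 = α_err ✓ (single-error assumption holds).
Step 4: error magnitude e = S_0/v_5 = S_0·∏_{j≠5}(α_5 − α_j) = 12·3 = 36 ≡ 10 (mod 13).
Step 5: correct position 5: c_5 = r_5 − e = 1 − 10 ≡ 4 (mod 13). Hence c = [7, 2, 0, 6, 4].
  Check: interpolating c through the α_i gives m(x) = 1 + 2·x (degree < 2) with m(α_i) = c_i for every i, so c is indeed a codeword.


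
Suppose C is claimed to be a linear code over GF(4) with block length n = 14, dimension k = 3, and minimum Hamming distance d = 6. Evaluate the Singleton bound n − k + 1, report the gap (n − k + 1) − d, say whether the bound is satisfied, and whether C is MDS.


Singleton RHS = n − k + 1 = 12, slack = 6, bound satisfied, not MDS.

Singleton bound: d ≤ n − k + 1.
Here n = 14, k = 3, so n − k + 1 = 12.
Given d = 6, check d ≤ 12: YES.
Slack = (n − k + 1) − d = 6.
The code is NOT MDS (slack = 6 > 0).
Description: the claimed parameters are [14, 3, 6]_4; such a code would be non-MDS.


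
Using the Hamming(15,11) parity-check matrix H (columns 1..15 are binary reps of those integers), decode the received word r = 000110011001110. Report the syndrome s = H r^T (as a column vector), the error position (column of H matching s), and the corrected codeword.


s = (1, 1, 1, 1)^T, error position = 15, corrected codeword c = 000110011001111

Compute s = H r^T mod 2 one row at a time:
  s_1 = 1 + 1 + 0 + 0 + 1 + 1 + 1 + 0 = 5 ≡ 1 (mod 2).
  s_2 = 1 + 1 + 0 + 0 + 1 + 1 + 1 + 0 = 5 ≡ 1 (mod 2).
  s_3 = 0 + 0 + 0 + 0 + 0 + 0 + 1 + 0 = 1 ≡ 1 (mod 2).
  s_4 = 0 + 0 + 1 + 0 + 1 + 0 + 1 + 0 = 3 ≡ 1 (mod 2).
s = (1, 1, 1, 1)^T — this equals column 15 of H (binary 1111), so error is at position 15.
Correct: flip bit 15 of r = 000110011001110 to get c = 000110011001111.


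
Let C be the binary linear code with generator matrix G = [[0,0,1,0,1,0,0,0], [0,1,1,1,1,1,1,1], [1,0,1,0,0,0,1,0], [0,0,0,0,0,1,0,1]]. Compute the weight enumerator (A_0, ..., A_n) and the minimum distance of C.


Weight distribution: A_0 = 1, A_2 = 2, A_3 = 3, A_4 = 3, A_5 = 4, A_6 = 2, A_7 = 1. Minimum distance d = 2.

Enumerate all 2^4 = 16 messages m ∈ F_2^4.
For each, compute codeword c = mG in F_2^8, then tally its weight.
  m = 0000 → c = 00000000, weight = 0.
  m = 1000 → c = 00101000, weight = 2.
  m = 0100 → c = 01111111, weight = 7.
  m = 1100 → c = 01010111, weight = 5.
  m = 0010 → c = 10100010, weight = 3.
  m = 1010 → c = 10001010, weight = 3.
  m = 0110 → c = 11011101, weight = 6.
  m = 1110 → c = 11110101, weight = 6.
  m = 0001 → c = 00000101, weight = 2.
  m = 1001 → c = 00101101, weight = 4.
  m = 0101 → c = 01111010, weight = 5.
  m = 1101 → c = 01010010, weight = 3.
  m = 0011 → c = 10100111, weight = 5.
  m = 1011 → c = 10001111, weight = 5.
  m = 0111 → c = 11011000, weight = 4.
  m = 1111 → c = 11110000, weight = 4.
Tally weights:
  weight 0: 1 codewords.
  weight 2: 2 codewords.
  weight 3: 3 codewords.
  weight 4: 3 codewords.
  weight 5: 4 codewords.
  weight 6: 2 codewords.
  weight 7: 1 codewords.
Minimum distance d = smallest w > 0 with A_w > 0 = 2.
Sanity: Σ A_w = 16 = 2^4 = 16 ✓.


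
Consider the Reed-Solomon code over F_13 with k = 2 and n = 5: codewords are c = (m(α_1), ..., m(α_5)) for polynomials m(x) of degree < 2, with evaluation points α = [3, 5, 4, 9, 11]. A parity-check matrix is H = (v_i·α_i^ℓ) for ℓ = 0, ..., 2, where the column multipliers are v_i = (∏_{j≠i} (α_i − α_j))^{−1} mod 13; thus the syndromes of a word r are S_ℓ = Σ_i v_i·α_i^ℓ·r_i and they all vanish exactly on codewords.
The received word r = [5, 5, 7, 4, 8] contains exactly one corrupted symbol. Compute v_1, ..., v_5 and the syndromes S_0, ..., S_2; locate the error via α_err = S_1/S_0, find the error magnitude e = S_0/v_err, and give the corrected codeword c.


S = (1, 5, 12), error at position 2, error magnitude e = 9, c = [5, 9, 7, 4, 8].

Step 1: column multipliers v_i = (∏_{j≠i}(α_i − α_j))^{−1} mod 13.
  i = 1 (α = 3): (3−5)(3−4)(3−9)(3−11) = (−2)·(−1)·(−6)·(−8) = 96 ≡ 5, so v_1 = 5^{−1} = 8 (mod 13).
  i = 2 (α = 5): (5−3)(5−4)(5−9)(5−11) = 2·1·(−4)·(−6) = 48 ≡ 9, so v_2 = 9^{−1} = 3 (mod 13).
  i = 3 (α = 4): (4−3)(4−5)(4−9)(4−11) = 1·(−1)·(−5)·(−7) = −35 ≡ 4, so v_3 = 4^{−1} = 10 (mod 13).
  i = 4 (α = 9): (9−3)(9−5)(9−4)(9−11) = 6·4·5·(−2) = −240 ≡ 7, so v_4 = 7^{−1} = 2 (mod 13).
  i = 5 (α = 11): (11−3)(11−5)(11−4)(11−9) = 8·6·7·2 = 672 ≡ 9, so v_5 = 9^{−1} = 3 (mod 13).
  v = [8, 3, 10, 2, 3].
Step 2: syndromes of r = [5, 5, 7, 4, 8] (all sums mod 13).
  S_0 = Σ v_i r_i = 8·5 + 3·5 + 10·7 + 2·4 + 3·8 = 157 ≡ 1.
  S_1 = Σ v_i α_i r_i = 8·3·5 + 3·5·5 + 10·4·7 + 2·9·4 + 3·11·8 = 811 ≡ 5.
  α_i^2 mod 13 = [9, 12, 3, 3, 4].
  S_2 = Σ v_i α_i^2 r_i = 8·9·5 + 3·12·5 + 10·3·7 + 2·3·4 + 3·4·8 = 870 ≡ 12.
  S = (1, 5, 12) ≠ 0, so r is not a codeword (an error is present).
Step 3: locate the error. For a single error e at position i, S_ℓ = v_i·e·α_i^ℓ, so α_err = S_1/S_0.
  S_0^{−1} = 1^{−1} = 1 (mod 13), so α_err = 5·1 = 5 ≡ 5 = α_2. Error position i = 2.
  Consistency check: S_2/S_1 = 12·8 = 96 ≡ 5 = α_err ✓ (single-error assumption holds).
Step 4: error magnitude e = S_0/v_2 = S_0·∏_{j≠2}(α_2 − α_j) = 1·9 = 9 ≡ 9 (mod 13).
Step 5: correct position 2: c_2 = r_2 − e = 5 − 9 ≡ 9 (mod 13). Hence c = [5, 9, 7, 4, 8].
  Check: interpolating c through the α_i gives m(x) = 12 + 2·x (degree < 2) with m(α_i) = c_i for every i, so c is indeed a codeword.


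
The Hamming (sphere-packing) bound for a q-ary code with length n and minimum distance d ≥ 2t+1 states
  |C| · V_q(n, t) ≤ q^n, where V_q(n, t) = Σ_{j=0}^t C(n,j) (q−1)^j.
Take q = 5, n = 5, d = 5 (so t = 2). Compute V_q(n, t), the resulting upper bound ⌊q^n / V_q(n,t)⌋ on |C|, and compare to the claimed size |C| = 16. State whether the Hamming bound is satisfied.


V_q(n, t) = 181, q^n = 3125, Hamming bound = 17, |C| = 16 ≤ bound (satisfied).

Step 1: Compute V_q(n, t) = Σ_{j=0}^2 C(n, j) (q−1)^j.
  j = 0: C(5,0)·(4)^0 = 1·1 = 1.
  j = 1: C(5,1)·(4)^1 = 5·4 = 20.
  j = 2: C(5,2)·(4)^2 = 10·16 = 160.
  V_q(n, t) = 1 + 20 + 160 = 181.
Step 2: q^n = 5^5 = 3125.
Step 3: Hamming bound ⌊q^n / V_q(n,t)⌋ = ⌊3125/181⌋ = 17.
Step 4: Compare |C| = 16 to 17: satisfied.
The claimed |C| lies below the Hamming bound.


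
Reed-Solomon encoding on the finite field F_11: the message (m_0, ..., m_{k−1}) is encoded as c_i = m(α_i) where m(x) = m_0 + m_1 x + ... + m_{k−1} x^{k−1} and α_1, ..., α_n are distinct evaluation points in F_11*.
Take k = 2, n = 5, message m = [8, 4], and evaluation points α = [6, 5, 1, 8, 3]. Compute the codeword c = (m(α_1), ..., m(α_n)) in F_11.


c = [10, 6, 1, 7, 9]

Message polynomial: m(x) = 8 + 4·x (mod 11).
For each evaluation point α_i, compute m(α_i) mod 11:
  α_1 = 6: Horner steps 4 → 10, so m(6) = 10.
  α_2 = 5: Horner steps 4 → 6, so m(5) = 6.
  α_3 = 1: Horner steps 4 → 1, so m(1) = 1.
  α_4 = 8: Horner steps 4 → 7, so m(8) = 7.
  α_5 = 3: Horner steps 4 → 9, so m(3) = 9.
Codeword c = [10, 6, 1, 7, 9] ∈ F_11^5.


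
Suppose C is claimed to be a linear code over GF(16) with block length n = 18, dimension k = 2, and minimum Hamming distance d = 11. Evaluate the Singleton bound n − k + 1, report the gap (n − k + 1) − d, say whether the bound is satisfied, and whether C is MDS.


Singleton RHS = n − k + 1 = 17, slack = 6, bound satisfied, not MDS.

Singleton bound: d ≤ n − k + 1.
Here n = 18, k = 2, so n − k + 1 = 17.
Given d = 11, check d ≤ 17: YES.
Slack = (n − k + 1) − d = 6.
The code is NOT MDS (slack = 6 > 0).
Description: the claimed parameters are [18, 2, 11]_16; such a code would be non-MDS.


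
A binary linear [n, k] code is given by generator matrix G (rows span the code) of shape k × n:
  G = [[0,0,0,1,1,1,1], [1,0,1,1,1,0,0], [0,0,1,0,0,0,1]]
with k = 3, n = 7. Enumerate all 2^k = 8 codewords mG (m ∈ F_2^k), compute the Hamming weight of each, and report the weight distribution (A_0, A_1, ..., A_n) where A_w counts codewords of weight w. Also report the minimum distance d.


Weight distribution: A_0 = 1, A_2 = 2, A_4 = 5. Minimum distance d = 2.

Enumerate all 2^3 = 8 messages m ∈ F_2^3.
For each, compute codeword c = mG in F_2^7, then tally its weight.
  m = 000 → c = 0000000, weight = 0.
  m = 100 → c = 0001111, weight = 4.
  m = 010 → c = 1011100, weight = 4.
  m = 110 → c = 1010011, weight = 4.
  m = 001 → c = 0010001, weight = 2.
  m = 101 → c = 0011110, weight = 4.
  m = 011 → c = 1001101, weight = 4.
  m = 111 → c = 1000010, weight = 2.
Tally weights:
  weight 0: 1 codewords.
  weight 2: 2 codewords.
  weight 4: 5 codewords.
Minimum distance d = smallest w > 0 with A_w > 0 = 2.
Sanity: Σ A_w = 8 = 2^3 = 8 ✓.


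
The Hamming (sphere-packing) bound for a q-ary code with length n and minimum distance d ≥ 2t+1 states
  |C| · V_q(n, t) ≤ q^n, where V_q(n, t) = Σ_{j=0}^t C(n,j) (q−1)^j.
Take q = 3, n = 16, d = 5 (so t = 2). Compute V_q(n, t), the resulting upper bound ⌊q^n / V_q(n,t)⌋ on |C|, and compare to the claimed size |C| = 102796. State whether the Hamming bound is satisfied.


V_q(n, t) = 513, q^n = 43046721, Hamming bound = 83911, |C| = 102796 > bound (violated).

Step 1: Compute V_q(n, t) = Σ_{j=0}^2 C(n, j) (q−1)^j.
  j = 0: C(16,0)·(2)^0 = 1·1 = 1.
  j = 1: C(16,1)·(2)^1 = 16·2 = 32.
  j = 2: C(16,2)·(2)^2 = 120·4 = 480.
  V_q(n, t) = 1 + 32 + 480 = 513.
Step 2: q^n = 3^16 = 43046721.
Step 3: Hamming bound ⌊q^n / V_q(n,t)⌋ = ⌊43046721/513⌋ = 83911.
Step 4: Compare |C| = 102796 to 83911: violated.
The claimed |C| lies above the Hamming bound, so no 3-ary code of length 16 with d ≥ 5 can have 102796 codewords.


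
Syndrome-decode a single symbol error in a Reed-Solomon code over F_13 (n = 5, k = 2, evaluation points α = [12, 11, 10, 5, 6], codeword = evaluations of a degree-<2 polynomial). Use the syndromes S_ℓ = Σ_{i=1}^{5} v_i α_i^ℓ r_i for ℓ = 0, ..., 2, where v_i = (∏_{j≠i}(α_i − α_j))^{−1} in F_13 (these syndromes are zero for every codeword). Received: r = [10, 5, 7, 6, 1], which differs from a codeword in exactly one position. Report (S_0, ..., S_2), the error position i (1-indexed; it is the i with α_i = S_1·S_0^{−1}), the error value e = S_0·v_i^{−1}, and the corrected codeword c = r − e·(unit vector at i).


S = (9, 8, 10), error at position 2, error magnitude e = 3, c = [10, 2, 7, 6, 1].

Step 1: column multipliers v_i = (∏_{j≠i}(α_i − α_j))^{−1} mod 13.
  i = 1 (α = 12): (12−11)(12−10)(12−5)(12−6) = 1·2·7·6 = 84 ≡ 6, so v_1 = 6^{−1} = 11 (mod 13).
  i = 2 (α = 11): (11−12)(11−10)(11−5)(11−6) = (−1)·1·6·5 = −30 ≡ 9, so v_2 = 9^{−1} = 3 (mod 13).
  i = 3 (α = 10): (10−12)(10−11)(10−5)(10−6) = (−2)·(−1)·5·4 = 40 ≡ 1, so v_3 = 1^{−1} = 1 (mod 13).
  i = 4 (α = 5): (5−12)(5−11)(5−10)(5−6) = (−7)·(−6)·(−5)·(−1) = 210 ≡ 2, so v_4 = 2^{−1} = 7 (mod 13).
  i = 5 (α = 6): (6−12)(6−11)(6−10)(6−5) = (−6)·(−5)·(−4)·1 = −120 ≡ 10, so v_5 = 10^{−1} = 4 (mod 13).
  v = [11, 3, 1, 7, 4].
Step 2: syndromes of r = [10, 5, 7, 6, 1] (all sums mod 13).
  S_0 = Σ v_i r_i = 11·10 + 3·5 + 1·7 + 7·6 + 4·1 = 178 ≡ 9.
  S_1 = Σ v_i α_i r_i = 11·12·10 + 3·11·5 + 1·10·7 + 7·5·6 + 4·6·1 = 1789 ≡ 8.
  α_i^2 mod 13 = [1, 4, 9, 12, 10].
  S_2 = Σ v_i α_i^2 r_i = 11·1·10 + 3·4·5 + 1·9·7 + 7·12·6 + 4·10·1 = 777 ≡ 10.
  S = (9, 8, 10) ≠ 0, so r is not a codeword (an error is present).
Step 3: locate the error. For a single error e at position i, S_ℓ = v_i·e·α_i^ℓ, so α_err = S_1/S_0.
  S_0^{−1} = 9^{−1} = 3 (mod 13), so α_err = 8·3 = 24 ≡ 11 = α_2. Error position i = 2.
  Consistency check: S_2/S_1 = 10·5 = 50 ≡ 11 = α_err ✓ (single-error assumption holds).
Step 4: error magnitude e = S_0/v_2 = S_0·∏_{j≠2}(α_2 − α_j) = 9·9 = 81 ≡ 3 (mod 13).
Step 5: correct position 2: c_2 = r_2 − e = 5 − 3 ≡ 2 (mod 13). Hence c = [10, 2, 7, 6, 1].
  Check: interpolating c through the α_i gives m(x) = 5 + 8·x (degree < 2) with m(α_i) = c_i for every i, so c is indeed a codeword.


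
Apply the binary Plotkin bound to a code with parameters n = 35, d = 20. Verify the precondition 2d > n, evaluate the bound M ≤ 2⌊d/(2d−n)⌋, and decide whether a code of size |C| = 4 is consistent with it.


Plotkin bound M ≤ 8; given |C| = 4 ≤ bound (satisfied).

Check applicability: 2d = 40, n = 35.
2d − n = 5 > 0, so Plotkin applies.
Compute d/(2d−n) = 20/5 ≈ 4.0000.
⌊d/(2d−n)⌋ = 4.
Plotkin bound: M ≤ 2·4 = 8.
Given |C| = 4, check: satisfied.
This |C| is below the Plotkin bound.


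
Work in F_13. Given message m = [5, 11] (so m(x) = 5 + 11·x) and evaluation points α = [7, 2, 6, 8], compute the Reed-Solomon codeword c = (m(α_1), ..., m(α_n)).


c = [4, 1, 6, 2]

Message polynomial: m(x) = 5 + 11·x (mod 13).
For each evaluation point α_i, compute m(α_i) mod 13:
  α_1 = 7: Horner steps 11 → 4, so m(7) = 4.
  α_2 = 2: Horner steps 11 → 1, so m(2) = 1.
  α_3 = 6: Horner steps 11 → 6, so m(6) = 6.
  α_4 = 8: Horner steps 11 → 2, so m(8) = 2.
Codeword c = [4, 1, 6, 2] ∈ F_13^4.


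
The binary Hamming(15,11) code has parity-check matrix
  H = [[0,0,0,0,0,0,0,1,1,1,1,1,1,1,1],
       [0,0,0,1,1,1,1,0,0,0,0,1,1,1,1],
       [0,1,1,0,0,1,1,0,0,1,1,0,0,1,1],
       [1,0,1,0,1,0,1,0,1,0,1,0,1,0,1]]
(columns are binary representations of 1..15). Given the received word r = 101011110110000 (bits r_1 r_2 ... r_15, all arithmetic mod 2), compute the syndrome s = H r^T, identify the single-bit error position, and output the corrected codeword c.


s = (1, 1, 1, 1)^T, error position = 15, corrected codeword c = 101011110110001

Compute s = H r^T mod 2 one row at a time:
  s_1 = 1 + 0 + 1 + 1 + 0 + 0 + 0 + 0 = 3 ≡ 1 (mod 2).
  s_2 = 0 + 1 + 1 + 1 + 0 + 0 + 0 + 0 = 3 ≡ 1 (mod 2).
  s_3 = 0 + 1 + 1 + 1 + 1 + 1 + 0 + 0 = 5 ≡ 1 (mod 2).
  s_4 = 1 + 1 + 1 + 1 + 0 + 1 + 0 + 0 = 5 ≡ 1 (mod 2).
s = (1, 1, 1, 1)^T — this equals column 15 of H (binary 1111), so error is at position 15.
Correct: flip bit 15 of r = 101011110110000 to get c = 101011110110001.
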